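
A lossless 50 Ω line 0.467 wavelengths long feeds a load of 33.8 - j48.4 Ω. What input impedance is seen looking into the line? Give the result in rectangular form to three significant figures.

Z_in ≈ 53.9 − j64.4 Ω

βl = 2π × 0.467 = 168°
tan(βl) = tan(168°) = -0.21
Z_in = Z_0·(Z_L + jZ_0·tanβl)/(Z_0 + jZ_L·tanβl)
     = 50·(33.8 − j58.9)/(39.8 − j7.11)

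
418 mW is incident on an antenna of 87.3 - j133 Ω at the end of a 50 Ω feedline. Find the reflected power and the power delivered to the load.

P_reflected ≈ 218 mW; P_delivered ≈ 200 mW

|Γ| = |(37.3 − j133)/(137.3 − j133)| = 0.723
|Γ|² = 0.522
P_refl = |Γ|²·P_inc = 218 mW, P_del = (1 − |Γ|²)·P_inc = 200 mW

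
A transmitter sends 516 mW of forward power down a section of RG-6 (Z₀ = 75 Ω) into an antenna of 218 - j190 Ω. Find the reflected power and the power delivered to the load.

P_reflected ≈ 239 mW; P_delivered ≈ 277 mW

|Γ| = |(143 − j190)/(293 − j190)| = 0.681
|Γ|² = 0.464
P_refl = |Γ|²·P_inc = 239 mW, P_del = (1 − |Γ|²)·P_inc = 277 mW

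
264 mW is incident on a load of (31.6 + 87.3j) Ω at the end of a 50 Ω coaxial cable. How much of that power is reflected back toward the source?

|Γ| = |(-18.4 + j87.3)/(81.6 + j87.3)| = 0.747
|Γ|² = 0.557
P_refl = |Γ|²·P_inc = 147 mW, P_del = (1 − |Γ|²)·P_inc = 117 mW

P_reflected ≈ 147 mW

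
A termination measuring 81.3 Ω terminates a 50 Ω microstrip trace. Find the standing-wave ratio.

Γ = (81.3 − 50)/(81.3 + 50) = 0.238
VSWR = (1 + 0.238)/(1 − 0.238)

VSWR ≈ 1.63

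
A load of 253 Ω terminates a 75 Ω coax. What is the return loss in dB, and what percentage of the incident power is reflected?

Γ = (253 − 75)/(253 + 75) = 0.543
RL = −20·log₁₀(0.543) = 5.31 dB
P_refl/P_inc = |Γ|² = 0.295

RL ≈ 5.31 dB; 29.5% of incident power reflected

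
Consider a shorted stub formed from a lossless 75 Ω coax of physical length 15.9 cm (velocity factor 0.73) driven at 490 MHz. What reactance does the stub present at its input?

X_in ≈ -95.8 Ω (capacitive)

λ = v/f = 0.73·c / 490 MHz = 0.447 m
βl = 2π·l/λ = 2π × 0.356 = 128°
tan(βl) = -1.28
For a shorted stub, Z_in = jZ_0·tan(βl)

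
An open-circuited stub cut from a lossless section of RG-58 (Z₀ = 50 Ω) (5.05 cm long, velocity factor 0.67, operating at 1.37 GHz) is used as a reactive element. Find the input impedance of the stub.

Z_in ≈ +j33.6 Ω

λ = v/f = 0.67·c / 1.37 GHz = 0.147 m
βl = 2π·l/λ = 2π × 0.344 = 124°
tan(βl) = -1.49
For an open-circuited stub, Z_in = −jZ_0·cot(βl) = −jZ_0/tan(βl)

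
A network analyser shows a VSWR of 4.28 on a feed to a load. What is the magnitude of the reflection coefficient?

|Γ| ≈ 0.621

|Γ| = (S − 1)/(S + 1) = (4.28 − 1)/(4.28 + 1) = 3.28/5.28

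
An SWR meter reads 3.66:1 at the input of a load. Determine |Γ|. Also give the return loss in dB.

|Γ| ≈ 0.571; return loss ≈ 4.87 dB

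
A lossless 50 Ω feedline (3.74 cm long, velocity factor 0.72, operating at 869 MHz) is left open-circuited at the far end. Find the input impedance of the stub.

Z_in ≈ −j36.1 Ω

λ = v/f = 0.72·c / 869 MHz = 0.249 m
βl = 2π·l/λ = 2π × 0.15 = 54.2°
tan(βl) = 1.38
For an open-circuited stub, Z_in = −jZ_0·cot(βl) = −jZ_0/tan(βl)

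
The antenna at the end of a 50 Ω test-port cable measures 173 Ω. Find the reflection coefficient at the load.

Γ = 0.552

Γ = (Z_L − Z_0)/(Z_L + Z_0) = (173 − 50)/(173 + 50) = 123/223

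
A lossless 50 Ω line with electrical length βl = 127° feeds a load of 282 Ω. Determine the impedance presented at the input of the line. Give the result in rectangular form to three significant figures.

Z_in ≈ 13.7 + j35.9 Ω

tan(βl) = tan(127°) = -1.33
Z_in = Z_0·(Z_L + jZ_0·tanβl)/(Z_0 + jZ_L·tanβl)
     = 50·(282 − j66.4)/(50 − j374)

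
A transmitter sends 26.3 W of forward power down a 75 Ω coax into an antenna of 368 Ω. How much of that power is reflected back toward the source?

P_reflected ≈ 11.5 W

Γ = (368 − 75)/(368 + 75) = 0.661
|Γ|² = 0.437
P_refl = |Γ|²·P_inc = 11.5 W, P_del = (1 − |Γ|²)·P_inc = 14.8 W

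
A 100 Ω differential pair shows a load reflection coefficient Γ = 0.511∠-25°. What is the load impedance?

Z_L = Z_0·(1 + Γ)/(1 − Γ) = 100·(1.46 − j0.216)/(0.537 + j0.216)

Z_L ≈ 221 − j129 Ω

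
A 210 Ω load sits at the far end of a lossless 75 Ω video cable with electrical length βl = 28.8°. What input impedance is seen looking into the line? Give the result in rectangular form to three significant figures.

Z_in ≈ 81.2 − j83.7 Ω

tan(βl) = tan(28.8°) = 0.55
Z_in = Z_0·(Z_L + jZ_0·tanβl)/(Z_0 + jZ_L·tanβl)
     = 75·(210 + j41.2)/(75 + j115)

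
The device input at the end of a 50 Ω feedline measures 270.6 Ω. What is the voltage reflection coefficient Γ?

Γ = 0.688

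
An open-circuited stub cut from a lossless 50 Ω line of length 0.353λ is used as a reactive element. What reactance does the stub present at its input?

βl = 2π × 0.353 = 127°
tan(βl) = -1.32
For an open-circuited stub, Z_in = −jZ_0·cot(βl) = −jZ_0/tan(βl)

X_in ≈ 37.8 Ω (inductive)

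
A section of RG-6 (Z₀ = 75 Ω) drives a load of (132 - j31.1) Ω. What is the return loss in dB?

Γ = (57 − j31.1)/(207 − j31.1), |Γ| = 0.31
RL = −20·log₁₀|Γ| = −20·log₁₀(0.31)

RL ≈ 10.2 dB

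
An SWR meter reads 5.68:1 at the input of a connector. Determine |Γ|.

|Γ| = (S − 1)/(S + 1) = (5.68 − 1)/(5.68 + 1) = 4.68/6.68

|Γ| ≈ 0.701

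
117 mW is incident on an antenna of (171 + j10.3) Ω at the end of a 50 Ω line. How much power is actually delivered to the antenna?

P_delivered ≈ 81.7 mW

|Γ| = |(121 + j10.3)/(221 + j10.3)| = 0.549
|Γ|² = 0.301
P_refl = |Γ|²·P_inc = 35.3 mW, P_del = (1 − |Γ|²)·P_inc = 81.7 mW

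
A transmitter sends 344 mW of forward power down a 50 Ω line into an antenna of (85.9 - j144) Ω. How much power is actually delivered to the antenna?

P_delivered ≈ 151 mW

|Γ| = |(35.9 − j144)/(135.9 − j144)| = 0.75
|Γ|² = 0.562
P_refl = |Γ|²·P_inc = 193 mW, P_del = (1 − |Γ|²)·P_inc = 151 mW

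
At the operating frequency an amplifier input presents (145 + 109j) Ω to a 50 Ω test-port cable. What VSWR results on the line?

Γ = (Z_L − Z_0)/(Z_L + Z_0) = (95 + j109)/(195 + j109)
|Γ| = 145/223 = 0.647
VSWR = (1 + |Γ|)/(1 − |Γ|) = 1.65/0.353

VSWR ≈ 4.67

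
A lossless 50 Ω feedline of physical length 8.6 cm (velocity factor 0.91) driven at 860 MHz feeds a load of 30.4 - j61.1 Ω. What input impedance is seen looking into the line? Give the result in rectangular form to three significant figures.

Z_in ≈ 19.9 + j42.2 Ω

λ = v/f = 0.91·c / 860 MHz = 0.317 m
βl = 2π·l/λ = 2π × 0.271 = 97.5°
tan(βl) = tan(97.5°) = -7.57
Z_in = Z_0·(Z_L + jZ_0·tanβl)/(Z_0 + jZ_L·tanβl)
     = 50·(30.4 − j439)/(-412 − j230)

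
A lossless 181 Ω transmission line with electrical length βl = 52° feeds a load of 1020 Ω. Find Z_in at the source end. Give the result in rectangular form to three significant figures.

Z_in ≈ 50.7 − j134 Ω

tan(βl) = tan(52°) = 1.28
Z_in = Z_0·(Z_L + jZ_0·tanβl)/(Z_0 + jZ_L·tanβl)
     = 181·(1020 + j232)/(181 + j1310)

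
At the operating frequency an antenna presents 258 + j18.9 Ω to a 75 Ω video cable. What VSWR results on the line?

VSWR ≈ 3.46

Γ = (Z_L − Z_0)/(Z_L + Z_0) = (183 + j18.9)/(333 + j18.9)
|Γ| = 184/334 = 0.552
VSWR = (1 + |Γ|)/(1 − |Γ|) = 1.55/0.448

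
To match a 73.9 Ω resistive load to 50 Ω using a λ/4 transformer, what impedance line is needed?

Z_qwt = √(Z_0·R_L) = √(50 × 73.9) = √3695

Z_qwt ≈ 60.8 Ω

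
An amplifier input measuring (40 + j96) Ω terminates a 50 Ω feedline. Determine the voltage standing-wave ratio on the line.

Γ = (Z_L − Z_0)/(Z_L + Z_0) = (-10 + j96)/(90 + j96)
|Γ| = 96.5/132 = 0.733
VSWR = (1 + |Γ|)/(1 − |Γ|) = 1.73/0.267

VSWR ≈ 6.5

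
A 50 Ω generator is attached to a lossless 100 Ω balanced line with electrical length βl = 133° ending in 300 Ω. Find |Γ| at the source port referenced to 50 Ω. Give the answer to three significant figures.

|Γ| ≈ 0.58

tan(βl) = -1.07
Z_in = Z_0·(Z_L + jZ_0·tanβl)/(Z_0 + jZ_L·tanβl) = 56.8 + j75.6 Ω
Γ_s = (Z_in − Z_s)/(Z_in + Z_s) = (6.83 + j75.6)/(107 + j75.6), |Γ_s| = 0.58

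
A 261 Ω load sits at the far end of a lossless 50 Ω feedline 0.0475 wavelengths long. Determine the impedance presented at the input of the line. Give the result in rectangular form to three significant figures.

Z_in ≈ 79.8 − j113 Ω

βl = 2π × 0.0475 = 17.1°
tan(βl) = tan(17.1°) = 0.308
Z_in = Z_0·(Z_L + jZ_0·tanβl)/(Z_0 + jZ_L·tanβl)
     = 50·(261 + j15.4)/(50 + j80.3)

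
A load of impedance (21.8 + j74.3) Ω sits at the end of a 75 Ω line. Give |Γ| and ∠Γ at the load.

Γ ≈ 0.749 ∠ 88.1°

Γ = (Z_L − Z_0)/(Z_L + Z_0) = (-53.2 + j74.3)/(96.8 + j74.3)
|Γ| = 91.4/122 = 0.749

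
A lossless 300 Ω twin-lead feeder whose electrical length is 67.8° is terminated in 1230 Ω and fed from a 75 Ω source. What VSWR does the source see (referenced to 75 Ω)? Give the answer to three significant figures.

tan(βl) = 2.45
Z_in = Z_0·(Z_L + jZ_0·tanβl)/(Z_0 + jZ_L·tanβl) = 84.5 − j114 Ω
Γ_s = (Z_in − Z_s)/(Z_in + Z_s) = (9.52 − j114)/(160 − j114), |Γ_s| = 0.584
VSWR = (1 + |Γ_s|)/(1 − |Γ_s|)

VSWR ≈ 3.8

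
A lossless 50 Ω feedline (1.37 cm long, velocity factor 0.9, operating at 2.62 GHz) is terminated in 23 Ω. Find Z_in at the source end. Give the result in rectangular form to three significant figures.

λ = v/f = 0.9·c / 2.62 GHz = 0.103 m
βl = 2π·l/λ = 2π × 0.133 = 47.9°
tan(βl) = tan(47.9°) = 1.11
Z_in = Z_0·(Z_L + jZ_0·tanβl)/(Z_0 + jZ_L·tanβl)
     = 50·(23 + j55.3)/(50 + j25.4)

Z_in ≈ 40.6 + j34.6 Ω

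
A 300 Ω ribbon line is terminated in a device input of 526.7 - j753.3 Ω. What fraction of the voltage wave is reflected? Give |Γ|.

|Γ| ≈ 0.703

Γ = (Z_L − Z_0)/(Z_L + Z_0) = (226.7 − j753.3)/(826.7 − j753.3)
|Γ| = 787/1120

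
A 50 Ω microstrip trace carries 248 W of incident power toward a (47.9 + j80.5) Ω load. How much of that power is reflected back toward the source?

P_reflected ≈ 100 W

|Γ| = |(-2.1 + j80.5)/(97.9 + j80.5)| = 0.635
|Γ|² = 0.404
P_refl = |Γ|²·P_inc = 100 W, P_del = (1 − |Γ|²)·P_inc = 148 W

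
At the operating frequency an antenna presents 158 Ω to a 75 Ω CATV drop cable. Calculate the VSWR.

Γ = (158 − 75)/(158 + 75) = 0.356
VSWR = (1 + 0.356)/(1 − 0.356)

VSWR ≈ 2.11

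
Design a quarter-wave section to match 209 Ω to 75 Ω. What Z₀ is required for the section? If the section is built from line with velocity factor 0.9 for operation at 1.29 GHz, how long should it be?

Z_qwt = √(Z_0·R_L) = √(75 × 209) = √15680
λ = 0.9·c/f = 0.209 m, so l = λ/4 = 0.0523 m

Z_qwt ≈ 125 Ω; length ≈ 5.23 cm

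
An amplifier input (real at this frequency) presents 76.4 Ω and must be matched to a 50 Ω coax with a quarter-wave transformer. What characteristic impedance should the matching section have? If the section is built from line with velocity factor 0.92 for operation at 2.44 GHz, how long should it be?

Z_qwt ≈ 61.8 Ω; length ≈ 2.83 cm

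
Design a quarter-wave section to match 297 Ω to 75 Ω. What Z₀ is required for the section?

Z_qwt ≈ 149 Ω

Z_qwt = √(Z_0·R_L) = √(75 × 297) = √22280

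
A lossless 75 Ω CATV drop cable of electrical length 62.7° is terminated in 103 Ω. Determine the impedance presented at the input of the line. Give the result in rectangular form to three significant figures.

tan(βl) = tan(62.7°) = 1.94
Z_in = Z_0·(Z_L + jZ_0·tanβl)/(Z_0 + jZ_L·tanβl)
     = 75·(103 + j145)/(75 + j200)

Z_in ≈ 60.6 − j15.9 Ω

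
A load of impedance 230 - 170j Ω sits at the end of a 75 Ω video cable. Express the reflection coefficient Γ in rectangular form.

Γ = (Z_L − Z_0)/(Z_L + Z_0) = (155 − j170)/(305 − j170)

Γ ≈ 0.625 − j0.209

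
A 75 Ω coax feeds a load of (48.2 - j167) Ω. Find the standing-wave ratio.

VSWR ≈ 9.81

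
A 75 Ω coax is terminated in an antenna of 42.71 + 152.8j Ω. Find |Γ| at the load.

Γ = (Z_L − Z_0)/(Z_L + Z_0) = (-32.29 + j152.8)/(117.7 + j152.8)
|Γ| = 156/193

|Γ| ≈ 0.81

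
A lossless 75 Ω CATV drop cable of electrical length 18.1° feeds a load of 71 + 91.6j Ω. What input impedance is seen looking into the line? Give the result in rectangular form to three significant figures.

tan(βl) = tan(18.1°) = 0.327
Z_in = Z_0·(Z_L + jZ_0·tanβl)/(Z_0 + jZ_L·tanβl)
     = 75·(71 + j116)/(45.1 + j23.2)

Z_in ≈ 172 + j105 Ω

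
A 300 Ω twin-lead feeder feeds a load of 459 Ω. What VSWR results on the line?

For a purely resistive load, VSWR = R_L/Z_0 or Z_0/R_L (whichever > 1) = 459/300

VSWR ≈ 1.53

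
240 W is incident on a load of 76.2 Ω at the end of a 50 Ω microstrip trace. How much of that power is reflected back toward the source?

P_reflected ≈ 10.3 W

Γ = (76.2 − 50)/(76.2 + 50) = 0.208
|Γ|² = 0.0431
P_refl = |Γ|²·P_inc = 10.3 W, P_del = (1 − |Γ|²)·P_inc = 230 W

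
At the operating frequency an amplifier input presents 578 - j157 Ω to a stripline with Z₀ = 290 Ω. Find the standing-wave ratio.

VSWR ≈ 2.18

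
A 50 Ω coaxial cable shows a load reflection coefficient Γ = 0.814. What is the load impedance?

Z_L ≈ 488 Ω

Z_L = Z_0·(1 + Γ)/(1 − Γ) = 50·(1.81)/(0.186)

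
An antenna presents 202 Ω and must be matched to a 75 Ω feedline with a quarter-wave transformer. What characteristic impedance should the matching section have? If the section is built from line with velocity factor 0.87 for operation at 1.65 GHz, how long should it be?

Z_qwt = √(Z_0·R_L) = √(75 × 202) = √15150
λ = 0.87·c/f = 0.158 m, so l = λ/4 = 0.0395 m

Z_qwt ≈ 123 Ω; length ≈ 3.95 cm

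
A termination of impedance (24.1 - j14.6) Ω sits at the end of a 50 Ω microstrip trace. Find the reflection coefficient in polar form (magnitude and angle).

Γ ≈ 0.394 ∠ -139°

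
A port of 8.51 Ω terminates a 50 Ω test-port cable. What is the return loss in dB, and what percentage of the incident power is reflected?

RL ≈ 2.99 dB; 50.3% of incident power reflected

Γ = (8.51 − 50)/(8.51 + 50) = -0.709
RL = −20·log₁₀(0.709) = 2.99 dB
P_refl/P_inc = |Γ|² = 0.503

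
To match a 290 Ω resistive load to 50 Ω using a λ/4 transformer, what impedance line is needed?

Z_qwt ≈ 120 Ω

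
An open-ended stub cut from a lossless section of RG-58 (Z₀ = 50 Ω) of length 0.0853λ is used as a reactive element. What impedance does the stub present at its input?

Z_in ≈ −j84.2 Ω

βl = 2π × 0.0853 = 30.7°
tan(βl) = 0.594
For an open-ended stub, Z_in = −jZ_0·cot(βl) = −jZ_0/tan(βl)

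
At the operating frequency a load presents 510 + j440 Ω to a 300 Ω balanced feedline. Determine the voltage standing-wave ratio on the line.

Γ = (Z_L − Z_0)/(Z_L + Z_0) = (210 + j440)/(810 + j440)
|Γ| = 488/922 = 0.529
VSWR = (1 + |Γ|)/(1 − |Γ|) = 1.53/0.471

VSWR ≈ 3.25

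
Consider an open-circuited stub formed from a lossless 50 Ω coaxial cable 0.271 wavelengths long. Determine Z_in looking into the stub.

βl = 2π × 0.271 = 97.6°
tan(βl) = -7.53
For an open-circuited stub, Z_in = −jZ_0·cot(βl) = −jZ_0/tan(βl)

Z_in ≈ +j6.64 Ω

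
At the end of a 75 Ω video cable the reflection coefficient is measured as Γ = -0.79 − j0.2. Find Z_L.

Z_L = Z_0·(1 + Γ)/(1 − Γ) = 75·(0.21 − j0.2)/(1.79 + j0.2)

Z_L ≈ 7.77 − j9.25 Ω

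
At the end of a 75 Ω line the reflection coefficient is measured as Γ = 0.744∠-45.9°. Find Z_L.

Z_L = Z_0·(1 + Γ)/(1 − Γ) = 75·(1.52 − j0.534)/(0.482 + j0.534)

Z_L ≈ 64.6 − j155 Ω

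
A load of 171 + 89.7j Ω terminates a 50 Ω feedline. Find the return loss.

Γ = (121 + j89.7)/(221 + j89.7), |Γ| = 0.632
RL = −20·log₁₀|Γ| = −20·log₁₀(0.632)

RL ≈ 3.99 dB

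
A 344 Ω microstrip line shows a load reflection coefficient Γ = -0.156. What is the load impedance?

Z_L = Z_0·(1 + Γ)/(1 − Γ) = 344·(0.844)/(1.16)

Z_L ≈ 251 Ω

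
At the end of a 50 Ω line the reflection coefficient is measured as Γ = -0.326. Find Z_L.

Z_L = Z_0·(1 + Γ)/(1 − Γ) = 50·(0.674)/(1.33)

Z_L ≈ 25.4 Ω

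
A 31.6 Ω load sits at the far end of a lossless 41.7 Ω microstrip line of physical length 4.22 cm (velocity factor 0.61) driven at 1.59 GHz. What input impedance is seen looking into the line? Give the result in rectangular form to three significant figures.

Z_in ≈ 41.3 − j11.5 Ω

λ = v/f = 0.61·c / 1.59 GHz = 0.115 m
βl = 2π·l/λ = 2π × 0.367 = 132°
tan(βl) = tan(132°) = -1.11
Z_in = Z_0·(Z_L + jZ_0·tanβl)/(Z_0 + jZ_L·tanβl)
     = 41.7·(31.6 − j46.3)/(41.7 − j35.1)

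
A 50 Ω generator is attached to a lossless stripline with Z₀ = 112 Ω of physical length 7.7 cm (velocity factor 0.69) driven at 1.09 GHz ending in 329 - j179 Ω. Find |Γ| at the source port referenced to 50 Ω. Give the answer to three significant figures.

λ = v/f = 0.69·c / 1.09 GHz = 0.19 m
βl = 2π·l/λ = 2π × 0.405 = 146°
tan(βl) = -0.675
Z_in = Z_0·(Z_L + jZ_0·tanβl)/(Z_0 + jZ_L·tanβl) = 122 + j171 Ω
Γ_s = (Z_in − Z_s)/(Z_in + Z_s) = (71.5 + j171)/(172 + j171), |Γ_s| = 0.765

|Γ| ≈ 0.765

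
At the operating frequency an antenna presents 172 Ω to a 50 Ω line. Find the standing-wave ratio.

Γ = (172 − 50)/(172 + 50) = 0.55
VSWR = (1 + 0.55)/(1 − 0.55)

VSWR ≈ 3.44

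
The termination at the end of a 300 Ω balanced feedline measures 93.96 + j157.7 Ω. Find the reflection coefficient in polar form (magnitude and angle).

Γ ≈ 0.611 ∠ 121°

Γ = (Z_L − Z_0)/(Z_L + Z_0) = (-206 + j157.7)/(394 + j157.7)
|Γ| = 259/424 = 0.611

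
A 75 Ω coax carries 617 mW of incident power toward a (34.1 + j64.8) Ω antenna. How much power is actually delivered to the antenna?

|Γ| = |(-40.9 + j64.8)/(109.1 + j64.8)| = 0.604
|Γ|² = 0.365
P_refl = |Γ|²·P_inc = 225 mW, P_del = (1 − |Γ|²)·P_inc = 392 mW

P_delivered ≈ 392 mW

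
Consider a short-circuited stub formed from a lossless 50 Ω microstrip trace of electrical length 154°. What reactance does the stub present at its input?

X_in ≈ -24.4 Ω (capacitive)

tan(βl) = -0.488
For a short-circuited stub, Z_in = jZ_0·tan(βl)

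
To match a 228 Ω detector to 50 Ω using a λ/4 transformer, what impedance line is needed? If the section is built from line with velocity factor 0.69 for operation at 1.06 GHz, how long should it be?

Z_qwt = √(Z_0·R_L) = √(50 × 228) = √11400
λ = 0.69·c/f = 0.195 m, so l = λ/4 = 0.0488 m

Z_qwt ≈ 107 Ω; length ≈ 4.88 cm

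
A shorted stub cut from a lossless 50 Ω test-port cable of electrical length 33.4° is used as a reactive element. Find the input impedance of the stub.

Z_in ≈ +j33 Ω

tan(βl) = 0.659
For a shorted stub, Z_in = jZ_0·tan(βl)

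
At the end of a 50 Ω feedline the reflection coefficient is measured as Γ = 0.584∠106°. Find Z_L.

Z_L = Z_0·(1 + Γ)/(1 − Γ) = 50·(0.839 + j0.561)/(1.16 − j0.561)

Z_L ≈ 19.8 + j33.8 Ω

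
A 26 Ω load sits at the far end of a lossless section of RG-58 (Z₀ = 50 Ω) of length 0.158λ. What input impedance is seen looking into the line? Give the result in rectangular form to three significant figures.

Z_in ≈ 53.3 + j34.2 Ω

βl = 2π × 0.158 = 56.9°
tan(βl) = tan(56.9°) = 1.53
Z_in = Z_0·(Z_L + jZ_0·tanβl)/(Z_0 + jZ_L·tanβl)
     = 50·(26 + j76.6)/(50 + j39.9)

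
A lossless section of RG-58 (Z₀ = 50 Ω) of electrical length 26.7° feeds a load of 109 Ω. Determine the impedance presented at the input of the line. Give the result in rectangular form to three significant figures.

Z_in ≈ 62 − j42.9 Ω

tan(βl) = tan(26.7°) = 0.503
Z_in = Z_0·(Z_L + jZ_0·tanβl)/(Z_0 + jZ_L·tanβl)
     = 50·(109 + j25.1)/(50 + j54.8)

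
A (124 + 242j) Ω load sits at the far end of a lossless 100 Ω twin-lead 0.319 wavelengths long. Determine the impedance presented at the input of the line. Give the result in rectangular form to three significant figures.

βl = 2π × 0.319 = 115°
tan(βl) = tan(115°) = -2.16
Z_in = Z_0·(Z_L + jZ_0·tanβl)/(Z_0 + jZ_L·tanβl)
     = 100·(124 + j26)/(623 − j268)

Z_in ≈ 15.3 + j10.7 Ω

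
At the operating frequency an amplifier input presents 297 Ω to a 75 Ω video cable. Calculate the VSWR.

VSWR ≈ 3.96

For a purely resistive load, VSWR = R_L/Z_0 or Z_0/R_L (whichever > 1) = 297/75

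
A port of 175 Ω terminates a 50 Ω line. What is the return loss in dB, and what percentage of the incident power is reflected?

Γ = (175 − 50)/(175 + 50) = 0.556
RL = −20·log₁₀(0.556) = 5.11 dB
P_refl/P_inc = |Γ|² = 0.309

RL ≈ 5.11 dB; 30.9% of incident power reflected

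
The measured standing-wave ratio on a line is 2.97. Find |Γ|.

|Γ| ≈ 0.496

|Γ| = (S − 1)/(S + 1) = (2.97 − 1)/(2.97 + 1) = 1.97/3.97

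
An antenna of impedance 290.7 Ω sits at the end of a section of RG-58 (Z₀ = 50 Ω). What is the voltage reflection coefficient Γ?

Γ = 0.706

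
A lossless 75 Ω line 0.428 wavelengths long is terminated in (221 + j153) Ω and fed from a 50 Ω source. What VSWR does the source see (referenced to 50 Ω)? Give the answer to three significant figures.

βl = 2π × 0.428 = 154°
tan(βl) = -0.486
Z_in = Z_0·(Z_L + jZ_0·tanβl)/(Z_0 + jZ_L·tanβl) = 45.4 + j91.2 Ω
Γ_s = (Z_in − Z_s)/(Z_in + Z_s) = (-4.59 + j91.2)/(95.4 + j91.2), |Γ_s| = 0.692
VSWR = (1 + |Γ_s|)/(1 − |Γ_s|)

VSWR ≈ 5.49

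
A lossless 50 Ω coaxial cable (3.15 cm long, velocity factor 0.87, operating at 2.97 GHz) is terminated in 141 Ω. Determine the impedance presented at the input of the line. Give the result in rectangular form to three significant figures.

Z_in ≈ 27.1 + j32.7 Ω

λ = v/f = 0.87·c / 2.97 GHz = 0.0879 m
βl = 2π·l/λ = 2π × 0.358 = 129°
tan(βl) = tan(129°) = -1.23
Z_in = Z_0·(Z_L + jZ_0·tanβl)/(Z_0 + jZ_L·tanβl)
     = 50·(141 − j61.7)/(50 − j174)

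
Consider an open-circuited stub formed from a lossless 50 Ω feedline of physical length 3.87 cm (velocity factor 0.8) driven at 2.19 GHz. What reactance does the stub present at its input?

λ = v/f = 0.8·c / 2.19 GHz = 0.11 m
βl = 2π·l/λ = 2π × 0.353 = 127°
tan(βl) = -1.32
For an open-circuited stub, Z_in = −jZ_0·cot(βl) = −jZ_0/tan(βl)

X_in ≈ 37.9 Ω (inductive)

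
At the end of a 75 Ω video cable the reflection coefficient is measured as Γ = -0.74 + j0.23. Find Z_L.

Z_L = Z_0·(1 + Γ)/(1 − Γ) = 75·(0.26 + j0.23)/(1.74 − j0.23)

Z_L ≈ 9.73 + j11.2 Ω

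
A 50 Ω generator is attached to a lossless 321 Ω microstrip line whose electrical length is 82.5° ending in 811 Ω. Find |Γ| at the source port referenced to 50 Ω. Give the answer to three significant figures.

tan(βl) = 7.6
Z_in = Z_0·(Z_L + jZ_0·tanβl)/(Z_0 + jZ_L·tanβl) = 129 − j35.5 Ω
Γ_s = (Z_in − Z_s)/(Z_in + Z_s) = (78.9 − j35.5)/(179 − j35.5), |Γ_s| = 0.474

|Γ| ≈ 0.474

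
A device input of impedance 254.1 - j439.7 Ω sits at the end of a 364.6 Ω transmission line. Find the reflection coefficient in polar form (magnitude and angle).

Γ ≈ 0.597 ∠ -68.7°

Γ = (Z_L − Z_0)/(Z_L + Z_0) = (-110.5 − j439.7)/(618.7 − j439.7)
|Γ| = 453/759 = 0.597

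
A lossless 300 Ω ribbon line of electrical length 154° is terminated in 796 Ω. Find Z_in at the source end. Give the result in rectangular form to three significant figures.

Z_in ≈ 368 + j330 Ω

tan(βl) = tan(154°) = -0.488
Z_in = Z_0·(Z_L + jZ_0·tanβl)/(Z_0 + jZ_L·tanβl)
     = 300·(796 − j146)/(300 − j388)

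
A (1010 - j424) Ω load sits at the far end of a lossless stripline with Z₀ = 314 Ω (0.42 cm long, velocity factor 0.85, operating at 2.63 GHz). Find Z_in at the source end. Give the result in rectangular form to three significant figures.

Z_in ≈ 403 − j507 Ω

λ = v/f = 0.85·c / 2.63 GHz = 0.097 m
βl = 2π·l/λ = 2π × 0.0433 = 15.6°
tan(βl) = tan(15.6°) = 0.279
Z_in = Z_0·(Z_L + jZ_0·tanβl)/(Z_0 + jZ_L·tanβl)
     = 314·(1010 − j336)/(432 + j282)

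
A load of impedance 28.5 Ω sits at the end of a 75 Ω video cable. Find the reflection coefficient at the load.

Γ = -0.449

Γ = (Z_L − Z_0)/(Z_L + Z_0) = (28.5 − 75)/(28.5 + 75) = -46.5/103.5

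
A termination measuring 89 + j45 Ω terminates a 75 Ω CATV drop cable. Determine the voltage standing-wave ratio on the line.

VSWR ≈ 1.77

Γ = (Z_L − Z_0)/(Z_L + Z_0) = (14 + j45)/(164 + j45)
|Γ| = 47.1/170 = 0.277
VSWR = (1 + |Γ|)/(1 − |Γ|) = 1.28/0.723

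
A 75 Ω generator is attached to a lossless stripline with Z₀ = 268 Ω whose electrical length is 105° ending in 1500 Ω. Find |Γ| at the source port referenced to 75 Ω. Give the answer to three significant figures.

tan(βl) = -3.73
Z_in = Z_0·(Z_L + jZ_0·tanβl)/(Z_0 + jZ_L·tanβl) = 51.2 + j69.4 Ω
Γ_s = (Z_in − Z_s)/(Z_in + Z_s) = (-23.8 + j69.4)/(126 + j69.4), |Γ_s| = 0.509

|Γ| ≈ 0.509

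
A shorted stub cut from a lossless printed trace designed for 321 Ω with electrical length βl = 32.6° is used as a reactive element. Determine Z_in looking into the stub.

Z_in ≈ +j205 Ω

tan(βl) = 0.64
For a shorted stub, Z_in = jZ_0·tan(βl)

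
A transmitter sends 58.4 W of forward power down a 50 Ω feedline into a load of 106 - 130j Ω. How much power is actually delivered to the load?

P_delivered ≈ 30 W

|Γ| = |(56 − j130)/(156 − j130)| = 0.697
|Γ|² = 0.486
P_refl = |Γ|²·P_inc = 28.4 W, P_del = (1 − |Γ|²)·P_inc = 30 W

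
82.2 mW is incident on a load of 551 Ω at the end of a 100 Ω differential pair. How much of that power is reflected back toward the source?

Γ = (551 − 100)/(551 + 100) = 0.693
|Γ|² = 0.48
P_refl = |Γ|²·P_inc = 39.5 mW, P_del = (1 − |Γ|²)·P_inc = 42.7 mW

P_reflected ≈ 39.5 mW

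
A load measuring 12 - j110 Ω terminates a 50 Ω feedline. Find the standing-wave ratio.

VSWR ≈ 24.5

Γ = (Z_L − Z_0)/(Z_L + Z_0) = (-38 − j110)/(62 − j110)
|Γ| = 116/126 = 0.922
VSWR = (1 + |Γ|)/(1 − |Γ|) = 1.92/0.0783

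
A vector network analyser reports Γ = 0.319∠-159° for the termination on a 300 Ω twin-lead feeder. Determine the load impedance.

Z_L = Z_0·(1 + Γ)/(1 − Γ) = 300·(0.702 − j0.114)/(1.3 + j0.114)

Z_L ≈ 159 − j40.4 Ω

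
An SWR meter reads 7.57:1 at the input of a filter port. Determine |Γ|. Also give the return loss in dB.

|Γ| ≈ 0.767; return loss ≈ 2.31 dB

|Γ| = (S − 1)/(S + 1) = (7.57 − 1)/(7.57 + 1) = 6.57/8.57
RL = −20·log₁₀|Γ| = −20·log₁₀(0.767)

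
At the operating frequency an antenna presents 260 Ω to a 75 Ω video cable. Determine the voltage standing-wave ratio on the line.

Γ = (260 − 75)/(260 + 75) = 0.552
VSWR = (1 + 0.552)/(1 − 0.552)

VSWR ≈ 3.47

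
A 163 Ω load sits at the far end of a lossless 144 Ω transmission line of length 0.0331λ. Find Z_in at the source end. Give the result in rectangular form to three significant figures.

Z_in ≈ 161 − j8.09 Ω

βl = 2π × 0.0331 = 11.9°
tan(βl) = tan(11.9°) = 0.211
Z_in = Z_0·(Z_L + jZ_0·tanβl)/(Z_0 + jZ_L·tanβl)
     = 144·(163 + j30.4)/(144 + j34.4)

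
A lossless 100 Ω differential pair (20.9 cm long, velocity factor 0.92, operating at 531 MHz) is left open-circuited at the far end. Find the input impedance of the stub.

Z_in ≈ +j142 Ω

λ = v/f = 0.92·c / 531 MHz = 0.52 m
βl = 2π·l/λ = 2π × 0.402 = 145°
tan(βl) = -0.707
For an open-circuited stub, Z_in = −jZ_0·cot(βl) = −jZ_0/tan(βl)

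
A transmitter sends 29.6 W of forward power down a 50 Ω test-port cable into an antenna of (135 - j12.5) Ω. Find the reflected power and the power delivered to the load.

|Γ| = |(85 − j12.5)/(185 − j12.5)| = 0.463
|Γ|² = 0.215
P_refl = |Γ|²·P_inc = 6.35 W, P_del = (1 − |Γ|²)·P_inc = 23.2 W

P_reflected ≈ 6.35 W; P_delivered ≈ 23.2 W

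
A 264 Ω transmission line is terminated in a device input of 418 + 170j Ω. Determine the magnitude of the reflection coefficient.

Γ = (Z_L − Z_0)/(Z_L + Z_0) = (154 + j170)/(682 + j170)
|Γ| = 229/703

|Γ| ≈ 0.326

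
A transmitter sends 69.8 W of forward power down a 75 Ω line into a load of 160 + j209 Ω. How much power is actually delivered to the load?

P_delivered ≈ 33.9 W

|Γ| = |(85 + j209)/(235 + j209)| = 0.717
|Γ|² = 0.515
P_refl = |Γ|²·P_inc = 35.9 W, P_del = (1 − |Γ|²)·P_inc = 33.9 W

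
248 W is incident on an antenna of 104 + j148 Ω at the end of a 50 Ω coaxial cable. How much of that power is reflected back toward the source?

P_reflected ≈ 135 W

|Γ| = |(54 + j148)/(154 + j148)| = 0.738
|Γ|² = 0.544
P_refl = |Γ|²·P_inc = 135 W, P_del = (1 − |Γ|²)·P_inc = 113 W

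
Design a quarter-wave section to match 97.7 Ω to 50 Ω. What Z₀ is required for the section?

Z_qwt ≈ 69.9 Ω

Z_qwt = √(Z_0·R_L) = √(50 × 97.7) = √4885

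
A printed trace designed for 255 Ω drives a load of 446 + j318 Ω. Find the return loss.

RL ≈ 6.34 dB

Γ = (191 + j318)/(701 + j318), |Γ| = 0.482
RL = −20·log₁₀|Γ| = −20·log₁₀(0.482)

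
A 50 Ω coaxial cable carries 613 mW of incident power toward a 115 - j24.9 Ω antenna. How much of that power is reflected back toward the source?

P_reflected ≈ 107 mW

|Γ| = |(65 − j24.9)/(165 − j24.9)| = 0.417
|Γ|² = 0.174
P_refl = |Γ|²·P_inc = 107 mW, P_del = (1 − |Γ|²)·P_inc = 506 mW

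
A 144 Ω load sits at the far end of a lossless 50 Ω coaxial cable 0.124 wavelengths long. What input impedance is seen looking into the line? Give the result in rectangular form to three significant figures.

Z_in ≈ 31.3 − j39.6 Ω

βl = 2π × 0.124 = 44.6°
tan(βl) = tan(44.6°) = 0.988
Z_in = Z_0·(Z_L + jZ_0·tanβl)/(Z_0 + jZ_L·tanβl)
     = 50·(144 + j49.4)/(50 + j142)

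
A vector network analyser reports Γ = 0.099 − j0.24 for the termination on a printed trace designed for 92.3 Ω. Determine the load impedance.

Z_L ≈ 99 − j51 Ω

Z_L = Z_0·(1 + Γ)/(1 − Γ) = 92.3·(1.1 − j0.24)/(0.901 + j0.24)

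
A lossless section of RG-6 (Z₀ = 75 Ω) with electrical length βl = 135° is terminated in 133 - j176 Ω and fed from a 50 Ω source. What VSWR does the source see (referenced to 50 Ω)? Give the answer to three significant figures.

VSWR ≈ 6.85

tan(βl) = -1
Z_in = Z_0·(Z_L + jZ_0·tanβl)/(Z_0 + jZ_L·tanβl) = 53.6 + j116 Ω
Γ_s = (Z_in − Z_s)/(Z_in + Z_s) = (3.65 + j116)/(104 + j116), |Γ_s| = 0.745
VSWR = (1 + |Γ_s|)/(1 − |Γ_s|)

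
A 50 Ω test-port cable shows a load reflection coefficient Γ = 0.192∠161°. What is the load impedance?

Z_L ≈ 34.4 + j4.47 Ω

Z_L = Z_0·(1 + Γ)/(1 − Γ) = 50·(0.818 + j0.0625)/(1.18 − j0.0625)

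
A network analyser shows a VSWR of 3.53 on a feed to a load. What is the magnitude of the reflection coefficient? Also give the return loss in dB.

|Γ| = (S − 1)/(S + 1) = (3.53 − 1)/(3.53 + 1) = 2.53/4.53
RL = −20·log₁₀|Γ| = −20·log₁₀(0.558)

|Γ| ≈ 0.558; return loss ≈ 5.06 dB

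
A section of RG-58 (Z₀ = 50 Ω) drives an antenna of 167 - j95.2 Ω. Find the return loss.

RL ≈ 3.92 dB

Γ = (117 − j95.2)/(217 − j95.2), |Γ| = 0.637
RL = −20·log₁₀|Γ| = −20·log₁₀(0.637)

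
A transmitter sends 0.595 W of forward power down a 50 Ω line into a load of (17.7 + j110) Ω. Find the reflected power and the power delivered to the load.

P_reflected ≈ 0.469 W; P_delivered ≈ 0.126 W

|Γ| = |(-32.3 + j110)/(67.7 + j110)| = 0.888
|Γ|² = 0.788
P_refl = |Γ|²·P_inc = 0.469 W, P_del = (1 − |Γ|²)·P_inc = 0.126 W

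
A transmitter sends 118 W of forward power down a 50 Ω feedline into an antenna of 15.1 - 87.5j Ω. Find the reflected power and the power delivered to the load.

P_reflected ≈ 88 W; P_delivered ≈ 30 W

|Γ| = |(-34.9 − j87.5)/(65.1 − j87.5)| = 0.864
|Γ|² = 0.746
P_refl = |Γ|²·P_inc = 88 W, P_del = (1 − |Γ|²)·P_inc = 30 W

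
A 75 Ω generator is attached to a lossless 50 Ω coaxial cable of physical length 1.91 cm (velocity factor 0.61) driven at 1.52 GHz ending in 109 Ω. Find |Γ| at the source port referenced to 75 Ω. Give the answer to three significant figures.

|Γ| ≈ 0.473

λ = v/f = 0.61·c / 1.52 GHz = 0.12 m
βl = 2π·l/λ = 2π × 0.159 = 57.1°
tan(βl) = 1.55
Z_in = Z_0·(Z_L + jZ_0·tanβl)/(Z_0 + jZ_L·tanβl) = 29.9 − j23.5 Ω
Γ_s = (Z_in − Z_s)/(Z_in + Z_s) = (-45.1 − j23.5)/(105 − j23.5), |Γ_s| = 0.473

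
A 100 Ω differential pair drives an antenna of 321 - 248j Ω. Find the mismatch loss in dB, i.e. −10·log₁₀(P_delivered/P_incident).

Γ = (221 − j248)/(421 − j248), |Γ| = 0.68
|Γ|² = 0.462, so P_del/P_inc = 1 − |Γ|² = 0.538
ML = −10·log₁₀(1 − |Γ|²)

mismatch loss ≈ 2.69 dB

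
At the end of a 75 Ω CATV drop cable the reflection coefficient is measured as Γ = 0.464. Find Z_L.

Z_L ≈ 205 Ω

Z_L = Z_0·(1 + Γ)/(1 − Γ) = 75·(1.46)/(0.536)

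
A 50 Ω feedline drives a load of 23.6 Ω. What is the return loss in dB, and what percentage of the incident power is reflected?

Γ = (23.6 − 50)/(23.6 + 50) = -0.359
RL = −20·log₁₀(0.359) = 8.91 dB
P_refl/P_inc = |Γ|² = 0.129

RL ≈ 8.91 dB; 12.9% of incident power reflected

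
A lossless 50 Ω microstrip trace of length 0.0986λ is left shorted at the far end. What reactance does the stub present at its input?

βl = 2π × 0.0986 = 35.5°
tan(βl) = 0.713
For a shorted stub, Z_in = jZ_0·tan(βl)

X_in ≈ 35.7 Ω (inductive)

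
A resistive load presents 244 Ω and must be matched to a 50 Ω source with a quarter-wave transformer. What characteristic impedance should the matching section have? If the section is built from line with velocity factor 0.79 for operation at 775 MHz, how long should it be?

Z_qwt ≈ 110 Ω; length ≈ 7.65 cm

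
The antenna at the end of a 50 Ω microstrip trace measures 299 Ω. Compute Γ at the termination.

Γ = 0.713

Γ = (Z_L − Z_0)/(Z_L + Z_0) = (299 − 50)/(299 + 50) = 249/349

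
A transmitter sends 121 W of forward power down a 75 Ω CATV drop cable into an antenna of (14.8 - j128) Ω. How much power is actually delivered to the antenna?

|Γ| = |(-60.2 − j128)/(89.8 − j128)| = 0.905
|Γ|² = 0.818
P_refl = |Γ|²·P_inc = 99 W, P_del = (1 − |Γ|²)·P_inc = 22 W

P_delivered ≈ 22 W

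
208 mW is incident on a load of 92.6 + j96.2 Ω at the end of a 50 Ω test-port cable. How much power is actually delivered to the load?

|Γ| = |(42.6 + j96.2)/(142.6 + j96.2)| = 0.612
|Γ|² = 0.374
P_refl = |Γ|²·P_inc = 77.8 mW, P_del = (1 − |Γ|²)·P_inc = 130 mW

P_delivered ≈ 130 mW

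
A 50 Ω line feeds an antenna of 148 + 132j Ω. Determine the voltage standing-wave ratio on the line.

VSWR ≈ 5.47

Γ = (Z_L − Z_0)/(Z_L + Z_0) = (98 + j132)/(198 + j132)
|Γ| = 164/238 = 0.691
VSWR = (1 + |Γ|)/(1 − |Γ|) = 1.69/0.309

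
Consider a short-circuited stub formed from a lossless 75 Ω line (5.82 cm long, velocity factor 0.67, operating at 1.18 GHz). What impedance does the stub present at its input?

λ = v/f = 0.67·c / 1.18 GHz = 0.17 m
βl = 2π·l/λ = 2π × 0.342 = 123°
tan(βl) = -1.54
For a short-circuited stub, Z_in = jZ_0·tan(βl)

Z_in ≈ −j115 Ω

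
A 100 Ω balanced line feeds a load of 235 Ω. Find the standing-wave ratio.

Γ = (235 − 100)/(235 + 100) = 0.403
VSWR = (1 + 0.403)/(1 − 0.403)

VSWR ≈ 2.35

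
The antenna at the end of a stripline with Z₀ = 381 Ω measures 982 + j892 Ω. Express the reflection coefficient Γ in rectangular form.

Γ = (Z_L − Z_0)/(Z_L + Z_0) = (601 + j892)/(1363 + j892)

Γ ≈ 0.609 + j0.256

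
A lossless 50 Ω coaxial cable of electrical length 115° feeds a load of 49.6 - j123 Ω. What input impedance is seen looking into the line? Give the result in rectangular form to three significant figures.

tan(βl) = tan(115°) = -2.14
Z_in = Z_0·(Z_L + jZ_0·tanβl)/(Z_0 + jZ_L·tanβl)
     = 50·(49.6 − j230)/(-214 − j106)

Z_in ≈ 12.2 + j47.8 Ω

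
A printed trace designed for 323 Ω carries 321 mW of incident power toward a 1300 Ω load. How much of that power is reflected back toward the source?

Γ = (1300 − 323)/(1300 + 323) = 0.602
|Γ|² = 0.362
P_refl = |Γ|²·P_inc = 116 mW, P_del = (1 − |Γ|²)·P_inc = 205 mW

P_reflected ≈ 116 mW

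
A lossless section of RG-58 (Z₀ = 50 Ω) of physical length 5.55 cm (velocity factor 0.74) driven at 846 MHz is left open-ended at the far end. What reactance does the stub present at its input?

X_in ≈ -12.3 Ω (capacitive)

λ = v/f = 0.74·c / 846 MHz = 0.262 m
βl = 2π·l/λ = 2π × 0.212 = 76.1°
tan(βl) = 4.05
For an open-ended stub, Z_in = −jZ_0·cot(βl) = −jZ_0/tan(βl)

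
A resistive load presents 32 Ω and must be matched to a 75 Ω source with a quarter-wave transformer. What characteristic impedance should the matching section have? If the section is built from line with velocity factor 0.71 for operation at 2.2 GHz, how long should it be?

Z_qwt ≈ 49 Ω; length ≈ 2.42 cm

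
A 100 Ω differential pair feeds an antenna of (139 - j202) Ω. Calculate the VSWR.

Γ = (Z_L − Z_0)/(Z_L + Z_0) = (39 − j202)/(239 − j202)
|Γ| = 206/313 = 0.657
VSWR = (1 + |Γ|)/(1 − |Γ|) = 1.66/0.343

VSWR ≈ 4.84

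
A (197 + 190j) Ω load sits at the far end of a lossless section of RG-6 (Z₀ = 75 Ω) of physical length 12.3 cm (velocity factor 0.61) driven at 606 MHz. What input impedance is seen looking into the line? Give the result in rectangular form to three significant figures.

λ = v/f = 0.61·c / 606 MHz = 0.302 m
βl = 2π·l/λ = 2π × 0.407 = 147°
tan(βl) = tan(147°) = -0.659
Z_in = Z_0·(Z_L + jZ_0·tanβl)/(Z_0 + jZ_L·tanβl)
     = 75·(197 + j141)/(200 − j130)

Z_in ≈ 27.9 + j70.8 Ω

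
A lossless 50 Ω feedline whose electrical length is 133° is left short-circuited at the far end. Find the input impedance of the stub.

tan(βl) = -1.07
For a short-circuited stub, Z_in = jZ_0·tan(βl)

Z_in ≈ −j53.6 Ω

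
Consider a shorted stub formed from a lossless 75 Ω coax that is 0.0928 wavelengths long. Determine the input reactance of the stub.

X_in ≈ 49.5 Ω (inductive)

βl = 2π × 0.0928 = 33.4°
tan(βl) = 0.66
For a shorted stub, Z_in = jZ_0·tan(βl)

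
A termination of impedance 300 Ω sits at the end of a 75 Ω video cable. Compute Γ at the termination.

Γ = 0.6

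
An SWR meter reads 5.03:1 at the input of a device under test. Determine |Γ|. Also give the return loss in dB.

|Γ| ≈ 0.668; return loss ≈ 3.5 dB

|Γ| = (S − 1)/(S + 1) = (5.03 − 1)/(5.03 + 1) = 4.03/6.03
RL = −20·log₁₀|Γ| = −20·log₁₀(0.668)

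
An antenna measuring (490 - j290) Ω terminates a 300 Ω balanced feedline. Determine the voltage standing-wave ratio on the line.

Γ = (Z_L − Z_0)/(Z_L + Z_0) = (190 − j290)/(790 − j290)
|Γ| = 347/842 = 0.412
VSWR = (1 + |Γ|)/(1 − |Γ|) = 1.41/0.588

VSWR ≈ 2.4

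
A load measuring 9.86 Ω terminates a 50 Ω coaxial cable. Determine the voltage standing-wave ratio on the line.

Γ = (9.86 − 50)/(9.86 + 50) = -0.671
VSWR = (1 + 0.671)/(1 − 0.671)

VSWR ≈ 5.07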